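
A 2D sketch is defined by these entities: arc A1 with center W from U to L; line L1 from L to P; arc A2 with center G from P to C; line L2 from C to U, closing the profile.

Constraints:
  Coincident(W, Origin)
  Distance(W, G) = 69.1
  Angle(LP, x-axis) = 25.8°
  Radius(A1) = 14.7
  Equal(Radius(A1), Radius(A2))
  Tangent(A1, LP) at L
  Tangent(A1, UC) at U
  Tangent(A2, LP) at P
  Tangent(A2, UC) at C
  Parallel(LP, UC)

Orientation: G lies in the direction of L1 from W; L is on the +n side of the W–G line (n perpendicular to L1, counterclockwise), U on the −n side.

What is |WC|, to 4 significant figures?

70.65

The slot axis is L1's direction at 25.8°, so u = (cos 25.8°, sin 25.8°) = (0.9003, 0.4352) and n = (−sin 25.8°, cos 25.8°) = (-0.4352, 0.9003). W is at the origin and G lies 69.1 along u from W, so G = 69.1·u = (62.21, 30.07). Tangency of A1 to both parallel lines with radius 14.7 puts L and U at W ± 14.7·n: L = (-6.398, 13.23), U = (6.398, -13.23). Equal radii place P and C the same way about G: P = G + 14.7·n = (55.81, 43.31), C = G − 14.7·n = (68.61, 16.84). Then |WC| = |C − W| = 70.65.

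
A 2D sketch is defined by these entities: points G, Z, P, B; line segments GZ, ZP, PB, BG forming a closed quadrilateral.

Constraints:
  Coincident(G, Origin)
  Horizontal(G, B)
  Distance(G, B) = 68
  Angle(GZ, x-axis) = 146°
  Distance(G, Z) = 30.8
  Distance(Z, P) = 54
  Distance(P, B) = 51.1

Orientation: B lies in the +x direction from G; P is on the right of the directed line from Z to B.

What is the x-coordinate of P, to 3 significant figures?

18.8

G is at the origin; GB is horizontal with |GB| = 68.0 and B in +x, so B = (68.0, 0). GZ runs at 146.0° with |GZ| = 30.8, so Z = (-25.5, 17.2). P is determined by |ZP| = 54.0 and |PB| = 51.1 together: it lies at the intersection of circle(Z, 54.0) and circle(B, 51.1). With |ZB| = 95.1, the foot of the radical line on ZB is 49.2 from Z and the perpendicular offset is √(54.0² − 49.2²) = 22.4. Taking the right-of-ZB solution: P = (18.8, -13.7).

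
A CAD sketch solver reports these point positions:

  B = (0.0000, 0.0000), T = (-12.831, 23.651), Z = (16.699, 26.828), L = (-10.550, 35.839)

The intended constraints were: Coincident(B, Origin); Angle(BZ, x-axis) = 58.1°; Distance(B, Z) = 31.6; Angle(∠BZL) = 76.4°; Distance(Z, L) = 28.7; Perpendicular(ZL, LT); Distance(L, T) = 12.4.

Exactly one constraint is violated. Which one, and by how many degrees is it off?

Perpendicular(ZL, LT) — off by 7.70°.

B = (0.00, 0.00) ✓; BZ at 58.10° ✓; |BZ| = 31.60 ✓; ∠BZL = 76.40° ✓; |ZL| = 28.70 ✓; ∠(ZL, LT) = 97.70° ✗; |LT| = 12.40 ✓.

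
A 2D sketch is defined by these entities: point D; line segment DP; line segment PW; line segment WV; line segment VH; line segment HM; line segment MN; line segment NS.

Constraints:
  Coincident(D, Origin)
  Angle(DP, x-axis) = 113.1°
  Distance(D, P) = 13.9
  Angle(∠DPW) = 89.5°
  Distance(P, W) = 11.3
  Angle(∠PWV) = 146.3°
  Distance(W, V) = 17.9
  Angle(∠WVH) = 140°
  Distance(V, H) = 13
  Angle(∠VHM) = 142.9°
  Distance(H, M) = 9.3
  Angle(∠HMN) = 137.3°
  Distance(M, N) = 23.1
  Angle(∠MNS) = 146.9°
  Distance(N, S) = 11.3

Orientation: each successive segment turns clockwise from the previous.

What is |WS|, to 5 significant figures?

43.434

D is at the origin; DP runs at 113.1° with length 13.9, so P = (-5.4535, 12.786). ∠DPW = 89.5° gives PW at 22.600° from the x-axis; with |PW| = 11.3, W = (4.9788, 17.128). ∠PWV = 146.3° gives WV at -11.100° from the x-axis; with |WV| = 17.9, V = (22.544, 13.682). ∠WVH = 140.0° gives VH at -51.100° from the x-axis; with |VH| = 13.0, H = (30.707, 3.5648). ∠VHM = 142.9° gives HM at -88.200° from the x-axis; with |HM| = 9.3, M = (31.000, -5.7307). ∠HMN = 137.3° gives MN at -130.90° from the x-axis; with |MN| = 23.1, N = (15.875, -23.191). ∠MNS = 146.9° gives NS at -164.00° from the x-axis; with |NS| = 11.3, S = (5.0128, -26.306). Then |WS| = |S − W| = 43.434.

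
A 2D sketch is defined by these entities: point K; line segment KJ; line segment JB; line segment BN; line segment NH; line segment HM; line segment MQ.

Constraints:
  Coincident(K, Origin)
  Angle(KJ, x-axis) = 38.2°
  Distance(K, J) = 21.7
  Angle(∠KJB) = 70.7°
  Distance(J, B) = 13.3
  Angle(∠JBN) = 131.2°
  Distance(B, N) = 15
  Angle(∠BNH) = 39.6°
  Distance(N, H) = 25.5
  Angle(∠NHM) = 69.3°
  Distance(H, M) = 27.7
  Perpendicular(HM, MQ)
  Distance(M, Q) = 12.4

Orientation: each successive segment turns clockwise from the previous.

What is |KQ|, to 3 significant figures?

34.7

∠NHM = 69.3° gives HM at -11.0° from the x-axis; with |HM| = 27.7, M = (36.8, 7.68). HM ⟂ MQ, so MQ runs at -101°; with |MQ| = 12.4, Q = (34.4, -4.49). Then |KQ| = |Q − K| = 34.7.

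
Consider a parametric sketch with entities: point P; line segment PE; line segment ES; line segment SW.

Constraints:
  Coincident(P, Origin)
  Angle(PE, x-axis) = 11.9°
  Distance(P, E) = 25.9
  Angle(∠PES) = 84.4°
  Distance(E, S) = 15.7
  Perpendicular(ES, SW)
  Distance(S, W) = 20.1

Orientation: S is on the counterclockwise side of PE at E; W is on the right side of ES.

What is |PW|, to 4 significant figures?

47.73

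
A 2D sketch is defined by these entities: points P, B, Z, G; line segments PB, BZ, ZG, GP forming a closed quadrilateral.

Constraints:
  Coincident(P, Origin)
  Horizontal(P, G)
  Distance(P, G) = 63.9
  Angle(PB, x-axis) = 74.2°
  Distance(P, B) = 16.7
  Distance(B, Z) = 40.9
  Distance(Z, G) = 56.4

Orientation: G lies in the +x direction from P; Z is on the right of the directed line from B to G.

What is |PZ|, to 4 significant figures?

27.21

P is at the origin; PG is horizontal with |PG| = 63.9 and G in +x, so G = (63.9, 0). PB runs at 74.2° with |PB| = 16.7, so B = (4.547, 16.07). Z is determined by |BZ| = 40.9 and |ZG| = 56.4 together: it lies at the intersection of circle(B, 40.9) and circle(G, 56.4). With |BG| = 61.49, the foot of the radical line on BG is 18.48 from B and the perpendicular offset is √(40.9² − 18.48²) = 36.49. Taking the right-of-BG solution: Z = (12.85, -23.98).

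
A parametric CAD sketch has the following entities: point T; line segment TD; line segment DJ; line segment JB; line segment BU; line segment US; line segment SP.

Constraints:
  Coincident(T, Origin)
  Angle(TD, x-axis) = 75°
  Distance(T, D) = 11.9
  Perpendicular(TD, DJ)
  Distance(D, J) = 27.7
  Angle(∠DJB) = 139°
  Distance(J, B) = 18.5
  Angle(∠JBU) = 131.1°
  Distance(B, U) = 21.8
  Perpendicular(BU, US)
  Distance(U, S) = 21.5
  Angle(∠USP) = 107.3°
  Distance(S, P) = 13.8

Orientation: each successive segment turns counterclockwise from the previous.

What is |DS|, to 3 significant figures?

39.5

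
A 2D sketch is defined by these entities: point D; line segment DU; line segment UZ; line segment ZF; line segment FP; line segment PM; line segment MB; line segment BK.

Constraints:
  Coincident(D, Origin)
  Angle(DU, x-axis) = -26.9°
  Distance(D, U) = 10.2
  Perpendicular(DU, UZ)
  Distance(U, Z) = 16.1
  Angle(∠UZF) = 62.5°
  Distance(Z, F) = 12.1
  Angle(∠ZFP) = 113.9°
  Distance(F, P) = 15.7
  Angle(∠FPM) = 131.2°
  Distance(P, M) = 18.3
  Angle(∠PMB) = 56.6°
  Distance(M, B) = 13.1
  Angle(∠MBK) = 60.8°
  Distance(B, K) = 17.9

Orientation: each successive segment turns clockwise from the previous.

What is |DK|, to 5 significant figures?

10.826

∠PMB = 56.6° gives MB at -112.70° from the x-axis; with |MB| = 13.1, B = (15.663, -4.2942). ∠MBK = 60.8° gives BK at 128.10° from the x-axis; with |BK| = 17.9, K = (4.6183, 9.7919). Then |DK| = |K − D| = 10.826.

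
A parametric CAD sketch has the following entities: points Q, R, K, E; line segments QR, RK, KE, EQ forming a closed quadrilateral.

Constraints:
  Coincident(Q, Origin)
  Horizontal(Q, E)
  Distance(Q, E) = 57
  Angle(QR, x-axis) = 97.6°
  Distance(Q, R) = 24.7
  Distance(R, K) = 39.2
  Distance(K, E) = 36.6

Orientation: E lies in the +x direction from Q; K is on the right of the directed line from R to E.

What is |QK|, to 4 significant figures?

21.89

Checks: |RK| = 39.20 ✓; |KE| = 36.60 ✓.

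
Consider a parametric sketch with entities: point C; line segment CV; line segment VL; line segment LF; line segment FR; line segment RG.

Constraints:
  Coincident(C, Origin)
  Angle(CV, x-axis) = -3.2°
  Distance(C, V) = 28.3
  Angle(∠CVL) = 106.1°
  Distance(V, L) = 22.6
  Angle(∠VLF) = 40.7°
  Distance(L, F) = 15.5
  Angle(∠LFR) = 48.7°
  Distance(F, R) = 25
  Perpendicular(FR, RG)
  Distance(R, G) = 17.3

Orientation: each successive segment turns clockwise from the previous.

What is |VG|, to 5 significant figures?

31.992

∠LFR = 48.7° gives FR at 12.300° from the x-axis; with |FR| = 25.0, R = (45.252, -9.0856). FR ⟂ RG, so RG runs at -77.700°; with |RG| = 17.3, G = (48.937, -25.988). Then |VG| = |G − V| = 31.992.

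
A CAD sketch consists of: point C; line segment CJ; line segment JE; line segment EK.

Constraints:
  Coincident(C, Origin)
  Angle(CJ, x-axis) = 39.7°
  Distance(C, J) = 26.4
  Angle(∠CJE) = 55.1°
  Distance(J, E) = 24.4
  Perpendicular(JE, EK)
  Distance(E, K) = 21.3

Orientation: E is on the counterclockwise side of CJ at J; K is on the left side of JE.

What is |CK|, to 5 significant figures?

9.3020

C is at the origin; CJ runs at 39.7° with length 26.4, so J = 26.4·(cos 39.7°, sin 39.7°) = (20.312, 16.863). ∠CJE = 55.1°, so JE runs at 39.7° + (180° − 55.1°) = 164.60° from the x-axis; with |JE| = 24.4, E = J + 24.4·(cos 164.60°, sin 164.60°) = (-3.2118, 23.343). JE is perpendicular to EK; with |EK| = 21.3 on the left of JE, K = E + 21.3·(-0.26556, -0.96410) = (-8.8681, 2.8078). Then |CK| = |K − C| = 9.3020.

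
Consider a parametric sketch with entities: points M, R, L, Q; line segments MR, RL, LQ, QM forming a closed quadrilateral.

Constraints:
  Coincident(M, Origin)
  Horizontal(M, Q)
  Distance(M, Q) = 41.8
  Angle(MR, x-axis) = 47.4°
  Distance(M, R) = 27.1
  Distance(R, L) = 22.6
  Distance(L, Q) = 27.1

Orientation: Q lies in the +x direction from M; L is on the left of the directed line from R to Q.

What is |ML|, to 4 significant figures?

48.11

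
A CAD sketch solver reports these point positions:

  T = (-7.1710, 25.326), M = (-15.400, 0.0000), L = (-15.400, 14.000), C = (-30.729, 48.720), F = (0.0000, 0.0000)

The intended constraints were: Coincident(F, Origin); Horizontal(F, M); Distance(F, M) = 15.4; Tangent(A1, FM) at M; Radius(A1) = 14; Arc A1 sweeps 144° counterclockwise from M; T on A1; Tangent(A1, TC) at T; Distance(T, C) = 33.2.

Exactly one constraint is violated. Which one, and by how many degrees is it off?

Tangent(A1, TC) at T — off by 8.80°.

F = (0.00, 0.00) ✓; F.y = 0.00, M.y = 0.00 ✓; |FM| = 15.40 ✓; ∠(LM, MF) = 90.00° ✓; |LM| = 14.00 ✓; bearing(L→T) − bearing(L→M) = 144.0° ✓; |LT| = 14.00 ✓; ∠(LT, TC) = 98.80° ✗; |TC| = 33.20 ✓.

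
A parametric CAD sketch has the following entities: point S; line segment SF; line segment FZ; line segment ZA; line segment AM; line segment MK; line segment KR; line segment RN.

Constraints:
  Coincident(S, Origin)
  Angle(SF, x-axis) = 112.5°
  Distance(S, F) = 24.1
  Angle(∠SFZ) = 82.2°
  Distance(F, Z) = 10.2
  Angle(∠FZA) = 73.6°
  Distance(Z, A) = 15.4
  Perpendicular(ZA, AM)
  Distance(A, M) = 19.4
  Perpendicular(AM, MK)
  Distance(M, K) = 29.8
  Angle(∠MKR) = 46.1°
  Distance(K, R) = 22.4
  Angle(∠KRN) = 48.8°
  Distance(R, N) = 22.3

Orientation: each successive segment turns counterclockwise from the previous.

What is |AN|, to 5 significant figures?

28.319

∠MKR = 46.1° gives KR at -89.400° from the x-axis; with |KR| = 22.4, R = (-14.970, 18.715). ∠KRN = 48.8° gives RN at 41.800° from the x-axis; with |RN| = 22.3, N = (1.6543, 33.579). Then |AN| = |N − A| = 28.319.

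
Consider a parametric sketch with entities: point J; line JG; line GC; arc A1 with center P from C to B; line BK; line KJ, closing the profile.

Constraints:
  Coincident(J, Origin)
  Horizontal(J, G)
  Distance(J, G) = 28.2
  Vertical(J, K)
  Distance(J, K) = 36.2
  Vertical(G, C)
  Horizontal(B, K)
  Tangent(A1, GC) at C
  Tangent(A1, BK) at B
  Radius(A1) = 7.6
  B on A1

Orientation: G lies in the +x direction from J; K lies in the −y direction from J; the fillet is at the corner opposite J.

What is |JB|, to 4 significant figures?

41.65

J is at the origin; JG is horizontal with |JG| = 28.2 and G on the +x side, so G = (28.20, 0.000). J and K share the same x with |JK| = 36.2 and K on the −y side, so K = (0.000, -36.20). The virtual corner opposite J is at (28.20, -36.20). Tangency of A1 to GC means the radius PC is perpendicular to GC and the tangent condition forces PB to be normal to BK, with radius 7.6, so the center P sits 7.6 in from both sides at P = (20.60, -28.60). That places the tangent points at C = (28.20, -28.60) on GC and B = (20.60, -36.20) on BK. Then |JB| = |B − J| = 41.65.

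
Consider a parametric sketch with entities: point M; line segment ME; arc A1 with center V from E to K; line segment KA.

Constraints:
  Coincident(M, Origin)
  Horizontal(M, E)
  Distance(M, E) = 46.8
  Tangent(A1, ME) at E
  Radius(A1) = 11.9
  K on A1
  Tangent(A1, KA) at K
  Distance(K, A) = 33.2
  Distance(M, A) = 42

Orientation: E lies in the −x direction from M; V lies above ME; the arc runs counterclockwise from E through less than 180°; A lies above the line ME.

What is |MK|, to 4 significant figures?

36.76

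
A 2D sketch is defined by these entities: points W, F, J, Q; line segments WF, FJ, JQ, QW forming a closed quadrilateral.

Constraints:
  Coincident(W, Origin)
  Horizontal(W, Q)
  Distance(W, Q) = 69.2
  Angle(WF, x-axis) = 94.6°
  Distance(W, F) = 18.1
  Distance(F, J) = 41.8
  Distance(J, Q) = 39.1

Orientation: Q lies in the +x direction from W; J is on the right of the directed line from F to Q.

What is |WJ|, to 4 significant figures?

32.09

Checks: |FJ| = 41.80 ✓; |JQ| = 39.10 ✓.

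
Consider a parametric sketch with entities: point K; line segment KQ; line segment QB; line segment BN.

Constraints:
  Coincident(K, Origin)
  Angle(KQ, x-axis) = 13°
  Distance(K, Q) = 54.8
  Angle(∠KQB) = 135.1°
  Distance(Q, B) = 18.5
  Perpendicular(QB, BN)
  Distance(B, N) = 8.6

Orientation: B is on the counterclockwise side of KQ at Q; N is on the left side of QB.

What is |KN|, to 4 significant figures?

64.73

∠KQB = 135.1°, so QB runs at 13.0° + (180° − 135.1°) = 57.90° from the x-axis; with |QB| = 18.5, B = Q + 18.5·(cos 57.90°, sin 57.90°) = (63.23, 28.00). QB ⟂ BN; with |BN| = 8.6 on the left of QB, N = B + 8.6·(-0.8471, 0.5314) = (55.94, 32.57). Then |KN| = |N − K| = 64.73.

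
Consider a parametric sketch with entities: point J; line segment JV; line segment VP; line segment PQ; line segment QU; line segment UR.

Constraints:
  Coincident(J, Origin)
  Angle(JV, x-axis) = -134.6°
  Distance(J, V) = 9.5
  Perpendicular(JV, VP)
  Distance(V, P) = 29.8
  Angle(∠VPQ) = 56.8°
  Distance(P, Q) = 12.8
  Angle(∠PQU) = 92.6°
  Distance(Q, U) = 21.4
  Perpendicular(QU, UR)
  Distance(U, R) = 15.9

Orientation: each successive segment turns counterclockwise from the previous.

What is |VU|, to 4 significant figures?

4.375

J is at the origin; JV runs at -134.6° with length 9.5, so V = (-6.670, -6.764). The perpendicularity gives VP at right angles to JV, so VP runs at -44.60°; with |VP| = 29.8, P = (14.55, -27.69). ∠VPQ = 56.8° gives PQ at 78.60° from the x-axis; with |PQ| = 12.8, Q = (17.08, -15.14). ∠PQU = 92.6° gives QU at 166.0° from the x-axis; with |QU| = 21.4, U = (-3.686, -9.964). Then |VU| = |U − V| = 4.375.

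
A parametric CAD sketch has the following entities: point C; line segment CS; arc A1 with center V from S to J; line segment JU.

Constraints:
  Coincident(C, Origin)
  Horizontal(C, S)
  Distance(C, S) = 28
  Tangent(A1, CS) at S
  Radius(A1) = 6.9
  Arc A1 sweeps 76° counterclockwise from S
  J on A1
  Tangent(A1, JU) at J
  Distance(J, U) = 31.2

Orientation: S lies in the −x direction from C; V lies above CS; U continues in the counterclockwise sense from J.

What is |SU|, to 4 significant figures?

38.25

C is at the origin; CS is horizontal with |CS| = 28.0 and S on the −x side, so S = (-28.00, 0.000). Since A1 is tangent to CS there, VS ⟂ CS, so V = S + (0, 6.9) = (-28.00, 6.900). On A1, S sits at bearing -90° from V; a 76° counterclockwise sweep puts J at bearing -14°, so J = V + 6.9·(cos -14°, sin -14°) = (-21.30, 5.231). A1 meets JU tangentially, so VJ is at right angles to JU, so JU runs along (−sin -14°, cos -14°); with |JU| = 31.2, U = (-13.76, 35.50). Then |SU| = |U − S| = 38.25.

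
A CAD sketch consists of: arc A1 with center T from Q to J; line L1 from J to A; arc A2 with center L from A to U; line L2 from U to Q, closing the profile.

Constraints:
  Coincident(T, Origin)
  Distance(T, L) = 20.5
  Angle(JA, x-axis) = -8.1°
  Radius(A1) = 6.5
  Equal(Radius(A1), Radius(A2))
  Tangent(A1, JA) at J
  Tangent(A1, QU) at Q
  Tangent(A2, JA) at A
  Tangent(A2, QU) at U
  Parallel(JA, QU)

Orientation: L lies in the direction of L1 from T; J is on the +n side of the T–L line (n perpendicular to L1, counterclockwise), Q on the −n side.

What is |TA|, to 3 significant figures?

21.5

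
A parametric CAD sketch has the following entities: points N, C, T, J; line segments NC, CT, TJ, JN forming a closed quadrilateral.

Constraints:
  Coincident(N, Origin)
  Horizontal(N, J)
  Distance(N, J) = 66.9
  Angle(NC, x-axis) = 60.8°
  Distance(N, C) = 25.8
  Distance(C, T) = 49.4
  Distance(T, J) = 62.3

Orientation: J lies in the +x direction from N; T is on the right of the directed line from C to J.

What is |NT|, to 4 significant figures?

28.89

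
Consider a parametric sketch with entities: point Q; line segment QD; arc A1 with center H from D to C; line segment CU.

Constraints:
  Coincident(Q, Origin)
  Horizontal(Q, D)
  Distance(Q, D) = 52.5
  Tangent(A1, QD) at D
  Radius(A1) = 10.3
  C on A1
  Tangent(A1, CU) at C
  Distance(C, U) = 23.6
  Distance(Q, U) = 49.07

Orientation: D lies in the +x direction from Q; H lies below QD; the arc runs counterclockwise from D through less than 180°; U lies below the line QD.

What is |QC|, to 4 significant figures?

43.20

Q is at the origin; Q and D share the same y with |QD| = 52.5 and D on the +x side, so D = (52.50, 0.000). The tangent condition forces HD to be normal to QD, so H = D + (0, -10.3) = (52.50, -10.30). Since HC ⟂ CU (tangency), |HU| = √(10.3² + 23.6²) = 25.75 regardless of where C sits on A1. So U lies on both circle(Q, 49.07) and circle(H, 25.75); the below-QD intersection is U = (37.72, -31.39). C is the foot of the tangent from U: C = (42.40, -8.255).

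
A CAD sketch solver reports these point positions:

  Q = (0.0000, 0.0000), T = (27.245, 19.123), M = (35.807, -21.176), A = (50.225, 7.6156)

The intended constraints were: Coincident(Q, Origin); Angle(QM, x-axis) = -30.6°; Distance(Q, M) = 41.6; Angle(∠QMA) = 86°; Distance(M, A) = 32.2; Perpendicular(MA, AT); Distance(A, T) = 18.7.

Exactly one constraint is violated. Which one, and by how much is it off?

Distance(A, T) = 18.7 — off by 7.00.

Q = (0.00, 0.00) ✓; QM at -30.60° ✓; |QM| = 41.60 ✓; ∠QMA = 86.00° ✓; |MA| = 32.20 ✓; ∠(MA, AT) = 90.00° ✓; |AT| = 25.70 ✗.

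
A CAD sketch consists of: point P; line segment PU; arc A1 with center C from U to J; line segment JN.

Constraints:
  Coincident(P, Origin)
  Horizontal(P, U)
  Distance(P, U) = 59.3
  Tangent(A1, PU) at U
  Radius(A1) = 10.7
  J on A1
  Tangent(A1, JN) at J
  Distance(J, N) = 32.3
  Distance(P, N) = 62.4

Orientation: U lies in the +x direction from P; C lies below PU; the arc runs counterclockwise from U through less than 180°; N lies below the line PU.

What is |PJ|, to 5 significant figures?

49.622

P is at the origin; PU is horizontal with |PU| = 59.3 and U on the +x side, so U = (59.300, 0.0000). Tangency of A1 to PU means the radius CU is perpendicular to PU, so C = U + (0, -10.7) = (59.300, -10.700). Since CJ ⟂ JN (tangency), |CN| = √(10.7² + 32.3²) = 34.026 regardless of where J sits on A1. So N lies on both circle(P, 62.4) and circle(C, 34.026); the below-PU intersection is N = (46.095, -42.059). J is the foot of the tangent from N: J = (48.633, -9.8593).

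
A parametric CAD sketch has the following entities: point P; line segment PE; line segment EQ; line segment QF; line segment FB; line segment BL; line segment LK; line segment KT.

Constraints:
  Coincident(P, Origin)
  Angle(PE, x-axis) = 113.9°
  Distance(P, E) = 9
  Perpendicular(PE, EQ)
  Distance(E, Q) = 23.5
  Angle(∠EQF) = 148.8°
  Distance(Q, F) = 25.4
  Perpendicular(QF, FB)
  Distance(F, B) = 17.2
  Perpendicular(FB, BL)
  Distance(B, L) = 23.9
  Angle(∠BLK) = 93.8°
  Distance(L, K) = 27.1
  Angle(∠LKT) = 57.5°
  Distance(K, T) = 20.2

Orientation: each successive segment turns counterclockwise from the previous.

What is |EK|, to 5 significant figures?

29.612

FB ⟂ BL, so BL runs at 55.100°; with |BL| = 23.9, L = (-11.883, -12.364). ∠BLK = 93.8° gives LK at 141.30° from the x-axis; with |LK| = 27.1, K = (-33.033, 4.5804). Then |EK| = |K − E| = 29.612.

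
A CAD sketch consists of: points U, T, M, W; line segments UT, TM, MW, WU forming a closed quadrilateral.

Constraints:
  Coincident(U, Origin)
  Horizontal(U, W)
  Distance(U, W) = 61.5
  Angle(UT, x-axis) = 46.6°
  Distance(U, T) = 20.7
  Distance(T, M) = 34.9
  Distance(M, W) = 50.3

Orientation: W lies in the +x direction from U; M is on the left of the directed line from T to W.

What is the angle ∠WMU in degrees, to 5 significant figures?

70.871°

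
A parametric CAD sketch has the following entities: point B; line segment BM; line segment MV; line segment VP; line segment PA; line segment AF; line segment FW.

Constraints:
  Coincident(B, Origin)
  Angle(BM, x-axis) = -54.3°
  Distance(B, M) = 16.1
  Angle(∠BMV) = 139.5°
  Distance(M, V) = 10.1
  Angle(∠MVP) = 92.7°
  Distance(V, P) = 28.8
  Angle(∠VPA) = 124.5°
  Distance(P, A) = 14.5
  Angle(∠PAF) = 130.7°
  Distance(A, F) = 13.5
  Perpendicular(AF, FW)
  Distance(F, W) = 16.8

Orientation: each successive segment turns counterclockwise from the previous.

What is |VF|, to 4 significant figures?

41.85

B is at the origin; BM runs at -54.3° with length 16.1, so M = (9.395, -13.07). ∠BMV = 139.5° gives MV at -13.80° from the x-axis; with |MV| = 10.1, V = (19.20, -15.48). ∠MVP = 92.7° gives VP at 73.50° from the x-axis; with |VP| = 28.8, P = (27.38, 12.13). ∠VPA = 124.5° gives PA at 129.0° from the x-axis; with |PA| = 14.5, A = (18.26, 23.40). ∠PAF = 130.7° gives AF at 178.3° from the x-axis; with |AF| = 13.5, F = (4.764, 23.80). Then |VF| = |F − V| = 41.85.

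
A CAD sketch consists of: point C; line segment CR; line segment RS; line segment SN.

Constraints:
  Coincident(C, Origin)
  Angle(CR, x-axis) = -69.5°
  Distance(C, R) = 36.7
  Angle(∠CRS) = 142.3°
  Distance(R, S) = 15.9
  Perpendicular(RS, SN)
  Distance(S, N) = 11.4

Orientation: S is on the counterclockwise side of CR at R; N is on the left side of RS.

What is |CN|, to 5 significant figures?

46.275

C is at the origin; CR runs at -69.5° with length 36.7, so R = 36.7·(cos -69.5°, sin -69.5°) = (12.853, -34.376). ∠CRS = 142.3°, so RS runs at -69.5° + (180° − 142.3°) = -31.800° from the x-axis; with |RS| = 15.9, S = R + 15.9·(cos -31.800°, sin -31.800°) = (26.366, -42.754). The perpendicularity gives SN at right angles to RS; with |SN| = 11.4 on the left of RS, N = S + 11.4·(0.52696, 0.84989) = (32.373, -33.066). Then |CN| = |N − C| = 46.275.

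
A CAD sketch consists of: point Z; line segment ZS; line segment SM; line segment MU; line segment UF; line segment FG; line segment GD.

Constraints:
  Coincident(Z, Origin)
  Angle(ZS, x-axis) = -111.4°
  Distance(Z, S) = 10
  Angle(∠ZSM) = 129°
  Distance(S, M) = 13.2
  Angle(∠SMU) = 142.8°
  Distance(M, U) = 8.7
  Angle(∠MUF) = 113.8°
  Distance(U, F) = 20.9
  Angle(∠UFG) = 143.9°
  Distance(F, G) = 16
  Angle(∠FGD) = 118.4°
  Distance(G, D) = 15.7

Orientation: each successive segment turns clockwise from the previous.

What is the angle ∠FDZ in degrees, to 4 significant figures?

66.91°

Z is at the origin; ZS runs at -111.4° with length 10.0, so S = (-3.649, -9.311). ∠ZSM = 129.0° gives SM at -162.4° from the x-axis; with |SM| = 13.2, M = (-16.23, -13.30). ∠SMU = 142.8° gives MU at 160.4° from the x-axis; with |MU| = 8.7, U = (-24.43, -10.38). ∠MUF = 113.8° gives UF at 94.20° from the x-axis; with |UF| = 20.9, F = (-25.96, 10.46). ∠UFG = 143.9° gives FG at 58.10° from the x-axis; with |FG| = 16.0, G = (-17.50, 24.04). ∠FGD = 118.4° gives GD at -3.500° from the x-axis; with |GD| = 15.7, D = (-1.832, 23.09). Then cos ∠FDZ = DF·DZ / (|DF||DZ|), giving 66.91°.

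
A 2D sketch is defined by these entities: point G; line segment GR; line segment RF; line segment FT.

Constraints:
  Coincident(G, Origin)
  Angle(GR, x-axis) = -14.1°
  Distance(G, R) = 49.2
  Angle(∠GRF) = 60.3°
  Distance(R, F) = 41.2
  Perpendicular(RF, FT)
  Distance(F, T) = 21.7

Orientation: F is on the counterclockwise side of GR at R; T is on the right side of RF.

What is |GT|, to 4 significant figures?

66.60

G is at the origin; GR runs at -14.1° with length 49.2, so R = 49.2·(cos -14.1°, sin -14.1°) = (47.72, -11.99). ∠GRF = 60.3°, so RF runs at -14.1° + (180° − 60.3°) = 105.6° from the x-axis; with |RF| = 41.2, F = R + 41.2·(cos 105.6°, sin 105.6°) = (36.64, 27.70). RF ⟂ FT; with |FT| = 21.7 on the right of RF, T = F + 21.7·(0.9632, 0.2689) = (57.54, 33.53). Then |GT| = |T − G| = 66.60.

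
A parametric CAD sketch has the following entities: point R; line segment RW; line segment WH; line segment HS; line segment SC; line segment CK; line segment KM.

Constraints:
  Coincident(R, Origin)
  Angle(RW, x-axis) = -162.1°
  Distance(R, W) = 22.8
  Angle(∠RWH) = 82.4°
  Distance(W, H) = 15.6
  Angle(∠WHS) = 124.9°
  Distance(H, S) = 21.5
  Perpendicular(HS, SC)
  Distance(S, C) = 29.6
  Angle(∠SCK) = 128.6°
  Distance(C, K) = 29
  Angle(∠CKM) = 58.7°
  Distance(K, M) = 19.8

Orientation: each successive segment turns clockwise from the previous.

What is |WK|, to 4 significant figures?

35.75

The perpendicularity gives SC at right angles to HS, so SC runs at -44.80°; with |SC| = 29.6, C = (11.67, 2.739). ∠SCK = 128.6° gives CK at -96.20° from the x-axis; with |CK| = 29.0, K = (8.535, -26.09). Then |WK| = |K − W| = 35.75.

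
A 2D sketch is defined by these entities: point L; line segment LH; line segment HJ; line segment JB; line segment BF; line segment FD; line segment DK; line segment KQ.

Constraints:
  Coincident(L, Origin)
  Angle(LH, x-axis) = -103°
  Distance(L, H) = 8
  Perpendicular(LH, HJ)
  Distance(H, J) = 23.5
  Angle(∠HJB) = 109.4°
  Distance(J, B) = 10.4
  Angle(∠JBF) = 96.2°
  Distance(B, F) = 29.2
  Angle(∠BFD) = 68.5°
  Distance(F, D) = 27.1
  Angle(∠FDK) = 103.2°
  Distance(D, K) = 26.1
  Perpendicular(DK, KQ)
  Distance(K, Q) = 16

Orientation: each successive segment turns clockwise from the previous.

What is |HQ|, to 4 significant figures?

28.51

L is at the origin; LH runs at -103.0° with length 8.0, so H = (-1.800, -7.795). LH ⟂ HJ, so HJ runs at 167.0°; with |HJ| = 23.5, J = (-24.70, -2.509). ∠HJB = 109.4° gives JB at 96.40° from the x-axis; with |JB| = 10.4, B = (-25.86, 7.827). ∠JBF = 96.2° gives BF at 12.60° from the x-axis; with |BF| = 29.2, F = (2.640, 14.20). ∠BFD = 68.5° gives FD at -98.90° from the x-axis; with |FD| = 27.1, D = (-1.552, -12.58). ∠FDK = 103.2° gives DK at -175.7° from the x-axis; with |DK| = 26.1, K = (-27.58, -14.53). The perpendicularity gives KQ at right angles to DK, so KQ runs at 94.30°; with |KQ| = 16.0, Q = (-28.78, 1.421). Then |HQ| = |Q − H| = 28.51.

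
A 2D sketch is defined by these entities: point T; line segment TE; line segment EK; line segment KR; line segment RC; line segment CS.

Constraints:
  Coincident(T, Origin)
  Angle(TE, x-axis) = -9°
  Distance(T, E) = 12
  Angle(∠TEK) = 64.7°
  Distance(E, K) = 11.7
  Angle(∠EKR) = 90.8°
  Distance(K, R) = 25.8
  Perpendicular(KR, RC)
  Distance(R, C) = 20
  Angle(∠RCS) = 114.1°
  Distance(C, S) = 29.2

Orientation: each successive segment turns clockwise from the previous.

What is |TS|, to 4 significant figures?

27.75

T is at the origin; TE runs at -9.0° with length 12.0, so E = (11.85, -1.877). ∠TEK = 64.7° gives EK at -124.3° from the x-axis; with |EK| = 11.7, K = (5.259, -11.54). ∠EKR = 90.8° gives KR at 146.5° from the x-axis; with |KR| = 25.8, R = (-16.26, 2.697). KR ⟂ RC, so RC runs at 56.50°; with |RC| = 20.0, C = (-5.217, 19.38). ∠RCS = 114.1° gives CS at -9.400° from the x-axis; with |CS| = 29.2, S = (23.59, 14.61). Then |TS| = |S − T| = 27.75.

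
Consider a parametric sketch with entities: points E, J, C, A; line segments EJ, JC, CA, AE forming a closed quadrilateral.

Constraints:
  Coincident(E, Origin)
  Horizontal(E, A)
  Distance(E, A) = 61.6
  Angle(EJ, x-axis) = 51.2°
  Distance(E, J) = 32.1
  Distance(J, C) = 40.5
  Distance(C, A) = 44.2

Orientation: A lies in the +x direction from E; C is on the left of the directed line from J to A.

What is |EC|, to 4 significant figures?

71.10

E is at the origin; EA is horizontal with |EA| = 61.6 and A in +x, so A = (61.6, 0). EJ runs at 51.2° with |EJ| = 32.1, so J = (20.11, 25.02). C is determined by |JC| = 40.5 and |CA| = 44.2 together: it lies at the intersection of circle(J, 40.5) and circle(A, 44.2). With |JA| = 48.45, the foot of the radical line on JA is 20.99 from J and the perpendicular offset is √(40.5² − 20.99²) = 34.64. Taking the left-of-JA solution: C = (55.97, 43.84).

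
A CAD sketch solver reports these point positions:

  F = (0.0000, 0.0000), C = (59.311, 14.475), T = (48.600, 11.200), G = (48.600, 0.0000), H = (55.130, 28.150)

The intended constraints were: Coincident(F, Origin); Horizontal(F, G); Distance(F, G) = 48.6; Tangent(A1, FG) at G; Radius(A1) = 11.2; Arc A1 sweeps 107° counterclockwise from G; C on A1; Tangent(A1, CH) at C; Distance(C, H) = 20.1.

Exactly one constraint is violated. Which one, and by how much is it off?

Distance(C, H) = 20.1 — off by 5.80.

F = (0.00, 0.00) ✓; F.y = 0.00, G.y = 0.00 ✓; |FG| = 48.60 ✓; ∠(TG, GF) = 90.00° ✓; |TG| = 11.20 ✓; bearing(T→C) − bearing(T→G) = 107.0° ✓; |TC| = 11.20 ✓; ∠(TC, CH) = 90.00° ✓; |CH| = 14.30 ✗.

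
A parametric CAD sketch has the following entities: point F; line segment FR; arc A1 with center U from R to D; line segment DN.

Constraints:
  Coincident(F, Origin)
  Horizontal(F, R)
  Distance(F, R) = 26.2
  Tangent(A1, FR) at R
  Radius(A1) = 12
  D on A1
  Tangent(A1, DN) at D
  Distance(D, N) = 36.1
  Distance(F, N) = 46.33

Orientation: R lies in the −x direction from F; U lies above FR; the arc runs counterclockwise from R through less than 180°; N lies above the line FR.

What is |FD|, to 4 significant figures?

17.50

Checks: |FR| = 26.20 ✓; |UD| = 12.00 ✓; ∠(UD, DN) = 90.00° ✓; |DN| = 36.10 ✓; |FN| = 46.33 ✓.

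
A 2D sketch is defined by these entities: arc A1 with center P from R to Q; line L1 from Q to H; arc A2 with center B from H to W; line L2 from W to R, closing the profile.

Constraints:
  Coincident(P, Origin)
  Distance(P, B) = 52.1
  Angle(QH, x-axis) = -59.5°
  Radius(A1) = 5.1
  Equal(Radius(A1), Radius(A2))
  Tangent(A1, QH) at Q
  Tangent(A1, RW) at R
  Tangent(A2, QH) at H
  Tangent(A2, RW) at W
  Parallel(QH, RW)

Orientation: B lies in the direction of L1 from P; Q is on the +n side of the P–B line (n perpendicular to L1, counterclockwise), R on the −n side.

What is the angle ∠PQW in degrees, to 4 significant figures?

78.92°

The slot axis is L1's direction at -59.5°, so u = (cos -59.5°, sin -59.5°) = (0.5075, -0.8616) and n = (−sin -59.5°, cos -59.5°) = (0.8616, 0.5075). P is at the origin and B lies 52.1 along u from P, so B = 52.1·u = (26.44, -44.89). Tangency of A1 to both parallel lines with radius 5.1 puts Q and R at P ± 5.1·n: Q = (4.394, 2.588), R = (-4.394, -2.588). Equal radii place H and W the same way about B: H = B + 5.1·n = (30.84, -42.30), W = B − 5.1·n = (22.05, -47.48). Then cos ∠PQW = QP·QW / (|QP||QW|), giving 78.92°.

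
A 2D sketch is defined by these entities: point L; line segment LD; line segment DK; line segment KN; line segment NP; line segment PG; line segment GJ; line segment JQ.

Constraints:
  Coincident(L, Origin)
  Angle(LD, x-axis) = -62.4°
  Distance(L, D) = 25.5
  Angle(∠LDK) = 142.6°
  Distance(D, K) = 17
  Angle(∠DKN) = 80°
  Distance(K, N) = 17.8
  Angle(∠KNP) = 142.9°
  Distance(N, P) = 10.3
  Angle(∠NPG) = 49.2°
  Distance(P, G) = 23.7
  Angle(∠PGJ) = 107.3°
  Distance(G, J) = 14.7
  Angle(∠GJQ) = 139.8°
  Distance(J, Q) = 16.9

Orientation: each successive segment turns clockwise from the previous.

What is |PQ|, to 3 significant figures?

36.6

L is at the origin; LD runs at -62.4° with length 25.5, so D = (11.8, -22.6). ∠LDK = 142.6° gives DK at -99.8° from the x-axis; with |DK| = 17.0, K = (8.92, -39.4). ∠DKN = 80.0° gives KN at 160° from the x-axis; with |KN| = 17.8, N = (-7.83, -33.3). ∠KNP = 142.9° gives NP at 123° from the x-axis; with |NP| = 10.3, P = (-13.5, -24.7). ∠NPG = 49.2° gives PG at -7.70° from the x-axis; with |PG| = 23.7, G = (10.0, -27.9). ∠PGJ = 107.3° gives GJ at -80.4° from the x-axis; with |GJ| = 14.7, J = (12.5, -42.4). ∠GJQ = 139.8° gives JQ at -121° from the x-axis; with |JQ| = 16.9, Q = (3.88, -56.9). Then |PQ| = |Q − P| = 36.6.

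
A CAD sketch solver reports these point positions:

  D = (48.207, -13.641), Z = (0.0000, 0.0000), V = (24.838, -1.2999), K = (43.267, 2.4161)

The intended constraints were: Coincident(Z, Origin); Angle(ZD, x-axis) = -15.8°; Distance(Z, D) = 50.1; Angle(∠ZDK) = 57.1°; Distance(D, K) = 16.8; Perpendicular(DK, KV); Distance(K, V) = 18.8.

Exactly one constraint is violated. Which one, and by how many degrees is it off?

Perpendicular(DK, KV) — off by 5.70°.

Z = (0.00, 0.00) ✓; ZD at -15.80° ✓; |ZD| = 50.10 ✓; ∠ZDK = 57.10° ✓; |DK| = 16.80 ✓; ∠(DK, KV) = 84.30° ✗; |KV| = 18.80 ✓.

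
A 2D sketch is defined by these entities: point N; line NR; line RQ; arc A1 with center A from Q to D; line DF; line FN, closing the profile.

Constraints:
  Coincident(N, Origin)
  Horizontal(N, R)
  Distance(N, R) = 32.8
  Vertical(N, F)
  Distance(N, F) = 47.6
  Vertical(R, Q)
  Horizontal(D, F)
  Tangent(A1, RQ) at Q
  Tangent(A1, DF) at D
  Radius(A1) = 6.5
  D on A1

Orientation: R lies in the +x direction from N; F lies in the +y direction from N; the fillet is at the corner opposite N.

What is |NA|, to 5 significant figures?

48.794

NF is vertical with |NF| = 47.6 and F on the +y side, so F = (0.0000, 47.600). The virtual corner opposite N is at (32.800, 47.600). The tangent condition forces AQ to be normal to RQ and since A1 is tangent to DF there, AD ⟂ DF, with radius 6.5, so the center A sits 6.5 in from both sides at A = (26.300, 41.100). Then |NA| = |A − N| = 48.794.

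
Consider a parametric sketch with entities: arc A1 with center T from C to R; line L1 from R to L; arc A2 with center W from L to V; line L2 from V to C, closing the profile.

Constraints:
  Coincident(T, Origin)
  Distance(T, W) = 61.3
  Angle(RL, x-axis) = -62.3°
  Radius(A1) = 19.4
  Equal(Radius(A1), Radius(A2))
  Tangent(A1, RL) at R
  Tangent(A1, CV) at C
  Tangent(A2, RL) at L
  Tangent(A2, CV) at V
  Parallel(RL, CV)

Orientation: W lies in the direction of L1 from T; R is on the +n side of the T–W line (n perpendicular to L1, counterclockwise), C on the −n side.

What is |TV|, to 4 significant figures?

64.30

Tangency of A1 to both parallel lines with radius 19.4 puts R and C at T ± 19.4·n: R = (17.18, 9.018), C = (-17.18, -9.018). Equal radii place L and V the same way about W: L = W + 19.4·n = (45.67, -45.26), V = W − 19.4·n = (11.32, -63.29). Then |TV| = |V − T| = 64.30.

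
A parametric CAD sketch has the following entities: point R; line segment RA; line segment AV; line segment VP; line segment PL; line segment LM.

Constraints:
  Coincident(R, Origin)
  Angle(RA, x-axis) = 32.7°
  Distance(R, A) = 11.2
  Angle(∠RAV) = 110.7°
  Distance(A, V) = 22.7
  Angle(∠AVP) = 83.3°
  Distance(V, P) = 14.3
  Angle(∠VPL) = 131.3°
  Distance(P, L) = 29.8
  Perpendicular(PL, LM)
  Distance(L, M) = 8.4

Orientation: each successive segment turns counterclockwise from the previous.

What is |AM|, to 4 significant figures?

25.58

∠VPL = 131.3° gives PL at -112.6° from the x-axis; with |PL| = 29.8, L = (-20.29, -3.842). The perpendicularity gives LM at right angles to PL, so LM runs at -22.60°; with |LM| = 8.4, M = (-12.54, -7.070). Then |AM| = |M − A| = 25.58.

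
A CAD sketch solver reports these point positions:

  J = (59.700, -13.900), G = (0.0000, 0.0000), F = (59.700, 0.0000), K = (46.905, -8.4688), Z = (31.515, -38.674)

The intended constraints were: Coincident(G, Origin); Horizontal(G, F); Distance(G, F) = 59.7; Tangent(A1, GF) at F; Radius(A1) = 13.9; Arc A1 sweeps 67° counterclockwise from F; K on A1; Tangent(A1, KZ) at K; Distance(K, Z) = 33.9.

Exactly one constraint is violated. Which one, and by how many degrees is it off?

Tangent(A1, KZ) at K — off by 4.00°.

G = (0.00, 0.00) ✓; G.y = 0.00, F.y = 0.00 ✓; |GF| = 59.70 ✓; ∠(JF, FG) = 90.00° ✓; |JF| = 13.90 ✓; bearing(J→K) − bearing(J→F) = 67.00° ✓; |JK| = 13.90 ✓; ∠(JK, KZ) = 94.00° ✗; |KZ| = 33.90 ✓.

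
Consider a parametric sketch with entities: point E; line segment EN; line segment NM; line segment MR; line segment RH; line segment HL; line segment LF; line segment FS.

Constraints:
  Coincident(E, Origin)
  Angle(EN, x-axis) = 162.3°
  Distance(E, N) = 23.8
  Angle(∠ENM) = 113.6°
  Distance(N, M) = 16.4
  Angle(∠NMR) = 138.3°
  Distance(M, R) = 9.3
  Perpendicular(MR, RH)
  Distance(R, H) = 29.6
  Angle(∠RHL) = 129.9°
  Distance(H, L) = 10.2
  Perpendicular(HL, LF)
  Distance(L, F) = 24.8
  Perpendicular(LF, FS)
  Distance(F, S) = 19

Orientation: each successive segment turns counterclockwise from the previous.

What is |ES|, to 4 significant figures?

29.04

E is at the origin; EN runs at 162.3° with length 23.8, so N = (-22.67, 7.236). ∠ENM = 113.6° gives NM at -131.3° from the x-axis; with |NM| = 16.4, M = (-33.50, -5.085). ∠NMR = 138.3° gives MR at -89.60° from the x-axis; with |MR| = 9.3, R = (-33.43, -14.38). MR is perpendicular to RH, so RH runs at 0.4000°; with |RH| = 29.6, H = (-3.833, -14.18). ∠RHL = 129.9° gives HL at 50.50° from the x-axis; with |HL| = 10.2, L = (2.655, -6.307). HL ⟂ LF, so LF runs at 140.5°; with |LF| = 24.8, F = (-16.48, 9.467). LF ⟂ FS, so FS runs at -129.5°; with |FS| = 19.0, S = (-28.57, -5.193). Then |ES| = |S − E| = 29.04.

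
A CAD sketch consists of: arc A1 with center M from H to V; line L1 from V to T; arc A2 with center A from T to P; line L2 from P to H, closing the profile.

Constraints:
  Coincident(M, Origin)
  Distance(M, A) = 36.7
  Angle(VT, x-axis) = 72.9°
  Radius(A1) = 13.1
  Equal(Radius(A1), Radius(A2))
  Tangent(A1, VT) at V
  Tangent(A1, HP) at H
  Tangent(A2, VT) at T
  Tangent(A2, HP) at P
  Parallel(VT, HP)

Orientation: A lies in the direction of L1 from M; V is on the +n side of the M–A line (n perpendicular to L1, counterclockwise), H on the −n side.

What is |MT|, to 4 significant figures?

38.97

Tangency of A1 to both parallel lines with radius 13.1 puts V and H at M ± 13.1·n: V = (-12.52, 3.852), H = (12.52, -3.852). Equal radii place T and P the same way about A: T = A + 13.1·n = (-1.730, 38.93), P = A − 13.1·n = (23.31, 31.23). Then |MT| = |T − M| = 38.97.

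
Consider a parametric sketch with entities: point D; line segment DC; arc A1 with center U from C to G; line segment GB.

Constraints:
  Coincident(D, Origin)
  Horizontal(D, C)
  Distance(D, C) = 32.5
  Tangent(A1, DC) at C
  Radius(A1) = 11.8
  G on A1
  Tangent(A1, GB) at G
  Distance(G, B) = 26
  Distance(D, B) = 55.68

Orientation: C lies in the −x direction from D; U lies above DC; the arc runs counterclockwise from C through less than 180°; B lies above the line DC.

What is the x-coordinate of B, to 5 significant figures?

-39.183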